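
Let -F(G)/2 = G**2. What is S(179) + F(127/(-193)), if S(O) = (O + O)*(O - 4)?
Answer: 2333617592/37249 ≈ 62649.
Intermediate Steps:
S(O) = 2*O*(-4 + O) (S(O) = (2*O)*(-4 + O) = 2*O*(-4 + O))
F(G) = -2*G**2
S(179) + F(127/(-193)) = 2*179*(-4 + 179) - 2*(127/(-193))**2 = 2*179*175 - 2*(127*(-1/193))**2 = 62650 - 2*(-127/193)**2 = 62650 - 2*16129/37249 = 62650 - 32258/37249 = 2333617592/37249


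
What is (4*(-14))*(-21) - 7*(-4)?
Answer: 1204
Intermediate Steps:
(4*(-14))*(-21) - 7*(-4) = -56*(-21) + 28 = 1176 + 28 = 1204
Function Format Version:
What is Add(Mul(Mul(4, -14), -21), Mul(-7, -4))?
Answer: 1204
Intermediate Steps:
Add(Mul(Mul(4, -14), -21), Mul(-7, -4)) = Add(Mul(-56, -21), 28) = Add(1176, 28) = 1204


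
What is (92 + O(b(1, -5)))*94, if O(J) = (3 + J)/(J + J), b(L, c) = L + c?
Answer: 34639/4 ≈ 8659.8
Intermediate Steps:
O(J) = (3 + J)/(2*J) (O(J) = (3 + J)/((2*J)) = (3 + J)*(1/(2*J)) = (3 + J)/(2*J))
(92 + O(b(1, -5)))*94 = (92 + (3 + (1 - 5))/(2*(1 - 5)))*94 = (92 + (½)*(3 - 4)/(-4))*94 = (92 + (½)*(-¼)*(-1))*94 = (92 + ⅛)*94 = (737/8)*94 = 34639/4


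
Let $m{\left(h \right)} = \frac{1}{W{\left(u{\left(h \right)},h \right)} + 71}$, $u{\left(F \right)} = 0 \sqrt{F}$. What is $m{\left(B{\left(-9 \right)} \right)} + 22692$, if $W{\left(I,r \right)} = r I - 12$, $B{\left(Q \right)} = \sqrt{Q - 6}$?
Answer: $\frac{1338829}{59} \approx 22692.0$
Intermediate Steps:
$u{\left(F \right)} = 0$
$B{\left(Q \right)} = \sqrt{-6 + Q}$
$W{\left(I,r \right)} = -12 + I r$ ($W{\left(I,r \right)} = I r - 12 = -12 + I r$)
$m{\left(h \right)} = \frac{1}{59}$ ($m{\left(h \right)} = \frac{1}{\left(-12 + 0 h\right) + 71} = \frac{1}{\left(-12 + 0\right) + 71} = \frac{1}{-12 + 71} = \frac{1}{59}$)
$m{\left(B{\left(-9 \right)} \right)} + 22692 = \frac{1}{59} + 22692 = \frac{1338829}{59}$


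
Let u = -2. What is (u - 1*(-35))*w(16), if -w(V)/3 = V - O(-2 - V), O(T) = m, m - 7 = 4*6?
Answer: 1485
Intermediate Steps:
m = 31 (m = 7 + 4*6 = 7 + 24 = 31)
O(T) = 31
w(V) = 93 - 3*V (w(V) = -3*(V - 1*31) = -3*(V - 31) = -3*(-31 + V) = 93 - 3*V)
(u - 1*(-35))*w(16) = (-2 - 1*(-35))*(93 - 3*16) = (-2 + 35)*(93 - 48) = 33*45 = 1485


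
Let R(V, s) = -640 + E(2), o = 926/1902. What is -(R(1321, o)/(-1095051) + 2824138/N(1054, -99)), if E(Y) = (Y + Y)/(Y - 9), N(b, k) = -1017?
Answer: 7216007142346/2598556023 ≈ 2776.9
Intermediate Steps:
o = 463/951 (o = 926*(1/1902) = 463/951 ≈ 0.48686)
E(Y) = 2*Y/(-9 + Y) (E(Y) = (2*Y)/(-9 + Y) = 2*Y/(-9 + Y))
R(V, s) = -4484/7 (R(V, s) = -640 + 2*2/(-9 + 2) = -640 + 2*2/(-7) = -640 + 2*2*(-1/7) = -640 - 4/7 = -4484/7)
-(R(1321, o)/(-1095051) + 2824138/N(1054, -99)) = -(-4484/7/(-1095051) + 2824138/(-1017)) = -(-4484/7*(-1/1095051) + 2824138*(-1/1017)) = -(4484/7665357 - 2824138/1017) = -1*(-7216007142346/2598556023) = 7216007142346/2598556023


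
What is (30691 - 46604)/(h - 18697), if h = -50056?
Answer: 15913/68753 ≈ 0.23145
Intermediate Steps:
(30691 - 46604)/(h - 18697) = (30691 - 46604)/(-50056 - 18697) = -15913/(-68753) = -15913*(-1/68753) = 15913/68753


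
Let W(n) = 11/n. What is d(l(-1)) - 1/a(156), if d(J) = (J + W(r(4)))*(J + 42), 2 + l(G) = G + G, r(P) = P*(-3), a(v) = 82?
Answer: -22982/123 ≈ -186.85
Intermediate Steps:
r(P) = -3*P
l(G) = -2 + 2*G (l(G) = -2 + (G + G) = -2 + 2*G)
d(J) = (42 + J)*(-11/12 + J) (d(J) = (J + 11/((-3*4)))*(J + 42) = (J + 11/(-12))*(42 + J) = (J + 11*(-1/12))*(42 + J) = (J - 11/12)*(42 + J) = (-11/12 + J)*(42 + J) = (42 + J)*(-11/12 + J))
d(l(-1)) - 1/a(156) = (-77/2 + (-2 + 2*(-1))² + 493*(-2 + 2*(-1))/12) - 1/82 = (-77/2 + (-2 - 2)² + 493*(-2 - 2)/12) - 1*1/82 = (-77/2 + (-4)² + (493/12)*(-4)) - 1/82 = (-77/2 + 16 - 493/3) - 1/82 = -1121/6 - 1/82 = -22982/123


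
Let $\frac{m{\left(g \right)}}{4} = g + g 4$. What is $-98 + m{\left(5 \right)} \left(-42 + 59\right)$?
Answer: $1602$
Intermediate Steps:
$m{\left(g \right)} = 20 g$ ($m{\left(g \right)} = 4 \left(g + g 4\right) = 4 \left(g + 4 g\right) = 4 \cdot 5 g = 20 g$)
$-98 + m{\left(5 \right)} \left(-42 + 59\right) = -98 + 20 \cdot 5 \left(-42 + 59\right) = -98 + 100 \cdot 17 = -98 + 1700 = 1602$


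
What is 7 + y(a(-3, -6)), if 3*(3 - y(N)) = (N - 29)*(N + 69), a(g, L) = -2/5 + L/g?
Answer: 49111/75 ≈ 654.81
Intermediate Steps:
a(g, L) = -⅖ + L/g (a(g, L) = -2*⅕ + L/g = -⅖ + L/g)
y(N) = 3 - (-29 + N)*(69 + N)/3 (y(N) = 3 - (N - 29)*(N + 69)/3 = 3 - (-29 + N)*(69 + N)/3)
7 + y(a(-3, -6)) = 7 + (670 - 40*(-⅖ - 6/(-3))/3 - (-⅖ - 6/(-3))²/3) = 7 + (670 - 40*(-⅖ - 6*(-⅓))/3 - (-⅖ - 6*(-⅓))²/3) = 7 + (670 - 40*(-⅖ + 2)/3 - (-⅖ + 2)²/3) = 7 + (670 - 40/3*8/5 - (8/5)²/3) = 7 + (670 - 64/3 - ⅓*64/25) = 7 + (670 - 64/3 - 64/75) = 7 + 48586/75 = 49111/75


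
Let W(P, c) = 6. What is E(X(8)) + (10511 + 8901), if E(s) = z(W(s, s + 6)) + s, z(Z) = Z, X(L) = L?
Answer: 19426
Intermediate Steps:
E(s) = 6 + s
E(X(8)) + (10511 + 8901) = (6 + 8) + (10511 + 8901) = 14 + 19412 = 19426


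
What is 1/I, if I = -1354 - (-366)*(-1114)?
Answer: -1/409078 ≈ -2.4445e-6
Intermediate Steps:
I = -409078 (I = -1354 - 366*1114 = -1354 - 407724 = -409078)
1/I = 1/(-409078) = -1/409078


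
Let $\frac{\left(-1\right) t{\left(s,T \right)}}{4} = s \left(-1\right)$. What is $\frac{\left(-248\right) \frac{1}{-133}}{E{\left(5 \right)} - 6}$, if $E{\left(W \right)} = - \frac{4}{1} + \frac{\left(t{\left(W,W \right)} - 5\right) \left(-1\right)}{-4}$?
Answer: $- \frac{992}{3325} \approx -0.29835$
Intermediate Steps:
$t{\left(s,T \right)} = 4 s$ ($t{\left(s,T \right)} = - 4 s \left(-1\right) = - 4 \left(- s\right) = 4 s$)
$E{\left(W \right)} = - \frac{21}{4} + W$ ($E{\left(W \right)} = - \frac{4}{1} + \frac{\left(4 W - 5\right) \left(-1\right)}{-4} = \left(-4\right) 1 + \left(-5 + 4 W\right) \left(-1\right) \left(- \frac{1}{4}\right) = -4 + \left(5 - 4 W\right) \left(- \frac{1}{4}\right) = -4 + \left(- \frac{5}{4} + W\right) = - \frac{21}{4} + W$)
$\frac{\left(-248\right) \frac{1}{-133}}{E{\left(5 \right)} - 6} = \frac{\left(-248\right) \frac{1}{-133}}{\left(- \frac{21}{4} + 5\right) - 6} = \frac{\left(-248\right) \left(- \frac{1}{133}\right)}{- \frac{1}{4} - 6} = \frac{1}{- \frac{25}{4}} \cdot \frac{248}{133} = \left(- \frac{4}{25}\right) \frac{248}{133} = - \frac{992}{3325}$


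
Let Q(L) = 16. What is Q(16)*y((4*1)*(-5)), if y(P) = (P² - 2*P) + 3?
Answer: 7088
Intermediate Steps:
y(P) = 3 + P² - 2*P
Q(16)*y((4*1)*(-5)) = 16*(3 + ((4*1)*(-5))² - 2*4*1*(-5)) = 16*(3 + (4*(-5))² - 8*(-5)) = 16*(3 + (-20)² - 2*(-20)) = 16*(3 + 400 + 40) = 16*443 = 7088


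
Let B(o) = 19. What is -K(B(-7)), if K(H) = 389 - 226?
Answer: -163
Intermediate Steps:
K(H) = 163
-K(B(-7)) = -1*163 = -163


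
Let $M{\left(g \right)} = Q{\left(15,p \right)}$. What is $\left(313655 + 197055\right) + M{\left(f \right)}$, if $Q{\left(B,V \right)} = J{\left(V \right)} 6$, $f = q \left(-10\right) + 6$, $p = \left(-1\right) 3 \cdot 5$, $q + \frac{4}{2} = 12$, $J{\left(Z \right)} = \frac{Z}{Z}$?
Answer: $510716$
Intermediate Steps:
$J{\left(Z \right)} = 1$
$q = 10$ ($q = -2 + 12 = 10$)
$p = -15$ ($p = \left(-3\right) 5 = -15$)
$f = -94$ ($f = 10 \left(-10\right) + 6 = -100 + 6 = -94$)
$Q{\left(B,V \right)} = 6$ ($Q{\left(B,V \right)} = 1 \cdot 6 = 6$)
$M{\left(g \right)} = 6$
$\left(313655 + 197055\right) + M{\left(f \right)} = \left(313655 + 197055\right) + 6 = 510710 + 6 = 510716$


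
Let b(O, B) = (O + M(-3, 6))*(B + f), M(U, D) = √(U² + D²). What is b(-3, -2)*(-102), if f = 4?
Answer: 612 - 612*√5 ≈ -756.47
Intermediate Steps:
M(U, D) = √(D² + U²)
b(O, B) = (4 + B)*(O + 3*√5) (b(O, B) = (O + √(6² + (-3)²))*(B + 4) = (O + √(36 + 9))*(4 + B) = (O + √45)*(4 + B) = (O + 3*√5)*(4 + B) = (4 + B)*(O + 3*√5))
b(-3, -2)*(-102) = (4*(-3) + 12*√5 - 2*(-3) + 3*(-2)*√5)*(-102) = (-12 + 12*√5 + 6 - 6*√5)*(-102) = (-6 + 6*√5)*(-102) = 612 - 612*√5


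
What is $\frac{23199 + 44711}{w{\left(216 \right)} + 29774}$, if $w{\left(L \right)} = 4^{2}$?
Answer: $\frac{6791}{2979} \approx 2.2796$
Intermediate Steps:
$w{\left(L \right)} = 16$
$\frac{23199 + 44711}{w{\left(216 \right)} + 29774} = \frac{23199 + 44711}{16 + 29774} = \frac{67910}{29790} = 67910 \cdot \frac{1}{29790} = \frac{6791}{2979}$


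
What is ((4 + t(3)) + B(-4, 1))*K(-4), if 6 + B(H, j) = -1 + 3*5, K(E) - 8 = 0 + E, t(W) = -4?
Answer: 32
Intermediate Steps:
K(E) = 8 + E (K(E) = 8 + (0 + E) = 8 + E)
B(H, j) = 8 (B(H, j) = -6 + (-1 + 3*5) = -6 + (-1 + 15) = -6 + 14 = 8)
((4 + t(3)) + B(-4, 1))*K(-4) = ((4 - 4) + 8)*(8 - 4) = (0 + 8)*4 = 8*4 = 32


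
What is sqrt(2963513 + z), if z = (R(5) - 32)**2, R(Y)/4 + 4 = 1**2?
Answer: sqrt(2965449) ≈ 1722.0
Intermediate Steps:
R(Y) = -12 (R(Y) = -16 + 4*1**2 = -16 + 4*1 = -16 + 4 = -12)
z = 1936 (z = (-12 - 32)**2 = (-44)**2 = 1936)
sqrt(2963513 + z) = sqrt(2963513 + 1936) = sqrt(2965449)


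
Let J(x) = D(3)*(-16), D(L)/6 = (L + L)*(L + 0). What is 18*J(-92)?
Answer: -31104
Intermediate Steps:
D(L) = 12*L**2 (D(L) = 6*((L + L)*(L + 0)) = 6*((2*L)*L) = 6*(2*L**2) = 12*L**2)
J(x) = -1728 (J(x) = (12*3**2)*(-16) = (12*9)*(-16) = 108*(-16) = -1728)
18*J(-92) = 18*(-1728) = -31104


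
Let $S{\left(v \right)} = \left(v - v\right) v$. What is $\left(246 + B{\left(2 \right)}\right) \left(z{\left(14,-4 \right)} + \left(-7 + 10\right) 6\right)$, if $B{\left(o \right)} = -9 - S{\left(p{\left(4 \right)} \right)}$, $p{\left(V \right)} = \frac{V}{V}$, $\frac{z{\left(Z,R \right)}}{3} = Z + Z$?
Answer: $24174$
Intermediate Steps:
$z{\left(Z,R \right)} = 6 Z$ ($z{\left(Z,R \right)} = 3 \left(Z + Z\right) = 3 \cdot 2 Z = 6 Z$)
$p{\left(V \right)} = 1$
$S{\left(v \right)} = 0$ ($S{\left(v \right)} = 0 v = 0$)
$B{\left(o \right)} = -9$ ($B{\left(o \right)} = -9 - 0 = -9 + 0 = -9$)
$\left(246 + B{\left(2 \right)}\right) \left(z{\left(14,-4 \right)} + \left(-7 + 10\right) 6\right) = \left(246 - 9\right) \left(6 \cdot 14 + \left(-7 + 10\right) 6\right) = 237 \left(84 + 3 \cdot 6\right) = 237 \left(84 + 18\right) = 237 \cdot 102 = 24174$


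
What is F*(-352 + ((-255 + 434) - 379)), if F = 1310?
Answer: -723120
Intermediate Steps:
F*(-352 + ((-255 + 434) - 379)) = 1310*(-352 + ((-255 + 434) - 379)) = 1310*(-352 + (179 - 379)) = 1310*(-352 - 200) = 1310*(-552) = -723120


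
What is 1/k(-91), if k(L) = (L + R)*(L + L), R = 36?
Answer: 1/10010 ≈ 9.9900e-5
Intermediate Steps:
k(L) = 2*L*(36 + L) (k(L) = (L + 36)*(L + L) = (36 + L)*(2*L) = 2*L*(36 + L))
1/k(-91) = 1/(2*(-91)*(36 - 91)) = 1/(2*(-91)*(-55)) = 1/10010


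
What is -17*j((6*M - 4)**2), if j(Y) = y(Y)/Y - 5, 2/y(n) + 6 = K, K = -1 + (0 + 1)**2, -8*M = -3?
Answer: 12767/147 ≈ 86.850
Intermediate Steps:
M = 3/8 (M = -1/8*(-3) = 3/8 ≈ 0.37500)
K = 0 (K = -1 + 1**2 = -1 + 1 = 0)
y(n) = -1/3 (y(n) = 2/(-6 + 0) = 2/(-6) = 2*(-1/6) = -1/3)
j(Y) = -5 - 1/(3*Y) (j(Y) = -1/(3*Y) - 5 = -5 - 1/(3*Y))
-17*j((6*M - 4)**2) = -17*(-5 - 1/(3*(6*(3/8) - 4)**2)) = -17*(-5 - 1/(3*(9/4 - 4)**2)) = -17*(-5 - 1/(3*((-7/4)**2))) = -17*(-5 - 1/(3*49/16)) = -17*(-5 - 1/3*16/49) = -17*(-5 - 16/147) = -17*(-751/147) = 12767/147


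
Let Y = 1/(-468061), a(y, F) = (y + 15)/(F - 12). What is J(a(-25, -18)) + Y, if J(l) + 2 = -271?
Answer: -127780654/468061 ≈ -273.00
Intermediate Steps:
a(y, F) = (15 + y)/(-12 + F)
Y = -1/468061 ≈ -2.1365e-6
J(l) = -273 (J(l) = -2 - 271 = -273)
J(a(-25, -18)) + Y = -273 - 1/468061 = -127780654/468061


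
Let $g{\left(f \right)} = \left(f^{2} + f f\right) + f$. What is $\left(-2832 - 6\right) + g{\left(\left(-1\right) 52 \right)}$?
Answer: $2518$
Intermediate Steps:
$g{\left(f \right)} = f + 2 f^{2}$ ($g{\left(f \right)} = \left(f^{2} + f^{2}\right) + f = 2 f^{2} + f = f + 2 f^{2}$)
$\left(-2832 - 6\right) + g{\left(\left(-1\right) 52 \right)} = \left(-2832 - 6\right) + \left(-1\right) 52 \left(1 + 2 \left(\left(-1\right) 52\right)\right) = -2838 - 52 \left(1 + 2 \left(-52\right)\right) = -2838 - 52 \left(1 - 104\right) = -2838 - -5356 = -2838 + 5356 = 2518$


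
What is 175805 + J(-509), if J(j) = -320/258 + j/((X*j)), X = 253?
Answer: 5737707434/32637 ≈ 1.7580e+5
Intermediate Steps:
J(j) = -40351/32637 (J(j) = -320/258 + j/((253*j)) = -320*1/258 + j*(1/(253*j)) = -160/129 + 1/253 = -40351/32637)
175805 + J(-509) = 175805 - 40351/32637 = 5737707434/32637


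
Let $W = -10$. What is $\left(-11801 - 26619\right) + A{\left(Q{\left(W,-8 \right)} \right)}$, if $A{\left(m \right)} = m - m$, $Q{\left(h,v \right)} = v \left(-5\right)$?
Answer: $-38420$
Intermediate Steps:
$Q{\left(h,v \right)} = - 5 v$
$A{\left(m \right)} = 0$
$\left(-11801 - 26619\right) + A{\left(Q{\left(W,-8 \right)} \right)} = \left(-11801 - 26619\right) + 0 = -38420 + 0 = -38420$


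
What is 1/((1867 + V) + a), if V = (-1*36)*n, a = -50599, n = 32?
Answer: -1/49884 ≈ -2.0047e-5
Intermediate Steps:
V = -1152 (V = -1*36*32 = -36*32 = -1152)
1/((1867 + V) + a) = 1/((1867 - 1152) - 50599) = 1/(715 - 50599) = 1/(-49884) = -1/49884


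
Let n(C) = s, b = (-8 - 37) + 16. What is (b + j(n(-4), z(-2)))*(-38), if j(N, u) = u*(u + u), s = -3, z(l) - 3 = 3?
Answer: -1634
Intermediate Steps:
b = -29 (b = -45 + 16 = -29)
z(l) = 6 (z(l) = 3 + 3 = 6)
n(C) = -3
j(N, u) = 2*u² (j(N, u) = u*(2*u) = 2*u²)
(b + j(n(-4), z(-2)))*(-38) = (-29 + 2*6²)*(-38) = (-29 + 2*36)*(-38) = (-29 + 72)*(-38) = 43*(-38) = -1634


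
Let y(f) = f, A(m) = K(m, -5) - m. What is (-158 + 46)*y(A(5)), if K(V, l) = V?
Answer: 0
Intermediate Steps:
A(m) = 0 (A(m) = m - m = 0)
(-158 + 46)*y(A(5)) = (-158 + 46)*0 = -112*0 = 0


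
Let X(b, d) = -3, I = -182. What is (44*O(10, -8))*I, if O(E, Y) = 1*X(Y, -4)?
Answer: 24024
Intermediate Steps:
O(E, Y) = -3 (O(E, Y) = 1*(-3) = -3)
(44*O(10, -8))*I = (44*(-3))*(-182) = -132*(-182) = 24024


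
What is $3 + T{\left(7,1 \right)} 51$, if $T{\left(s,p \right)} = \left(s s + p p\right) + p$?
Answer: $2604$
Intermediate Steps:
$T{\left(s,p \right)} = p + p^{2} + s^{2}$ ($T{\left(s,p \right)} = \left(s^{2} + p^{2}\right) + p = \left(p^{2} + s^{2}\right) + p = p + p^{2} + s^{2}$)
$3 + T{\left(7,1 \right)} 51 = 3 + \left(1 + 1^{2} + 7^{2}\right) 51 = 3 + \left(1 + 1 + 49\right) 51 = 3 + 51 \cdot 51 = 3 + 2601 = 2604$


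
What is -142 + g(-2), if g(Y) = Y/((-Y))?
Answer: -143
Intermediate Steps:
g(Y) = -1 (g(Y) = Y*(-1/Y) = -1)
-142 + g(-2) = -142 - 1 = -143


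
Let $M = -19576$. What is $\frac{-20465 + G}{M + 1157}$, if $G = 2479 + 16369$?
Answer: $\frac{1617}{18419} \approx 0.08779$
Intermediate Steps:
$G = 18848$
$\frac{-20465 + G}{M + 1157} = \frac{-20465 + 18848}{-19576 + 1157} = - \frac{1617}{-18419} = \left(-1617\right) \left(- \frac{1}{18419}\right) = \frac{1617}{18419}$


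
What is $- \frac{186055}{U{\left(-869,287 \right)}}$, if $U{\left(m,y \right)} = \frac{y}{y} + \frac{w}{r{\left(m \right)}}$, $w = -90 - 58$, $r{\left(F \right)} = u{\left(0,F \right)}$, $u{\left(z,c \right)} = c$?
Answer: $- \frac{161681795}{1017} \approx -1.5898 \cdot 10^{5}$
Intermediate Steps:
$r{\left(F \right)} = F$
$w = -148$ ($w = -90 - 58 = -148$)
$U{\left(m,y \right)} = 1 - \frac{148}{m}$ ($U{\left(m,y \right)} = \frac{y}{y} - \frac{148}{m} = 1 - \frac{148}{m}$)
$- \frac{186055}{U{\left(-869,287 \right)}} = - \frac{186055}{\frac{1}{-869} \left(-148 - 869\right)} = - \frac{186055}{\left(- \frac{1}{869}\right) \left(-1017\right)} = - \frac{186055}{\frac{1017}{869}} = \left(-186055\right) \frac{869}{1017} = - \frac{161681795}{1017}$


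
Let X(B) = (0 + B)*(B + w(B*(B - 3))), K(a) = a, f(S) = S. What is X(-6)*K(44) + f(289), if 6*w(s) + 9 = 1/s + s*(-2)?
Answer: 189545/27 ≈ 7020.2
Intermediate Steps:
w(s) = -3/2 - s/3 + 1/(6*s) (w(s) = -3/2 + (1/s + s*(-2))/6 = -3/2 + (1/s - 2*s)/6 = -3/2 + (-s/3 + 1/(6*s)) = -3/2 - s/3 + 1/(6*s))
X(B) = B*(B + (1 - B*(-3 + B)*(9 + 2*B*(-3 + B)))/(6*B*(-3 + B))) (X(B) = (0 + B)*(B + (1 - B*(B - 3)*(9 + 2*(B*(B - 3))))/(6*((B*(B - 3))))) = B*(B + (1 - B*(-3 + B)*(9 + 2*(B*(-3 + B))))/(6*((B*(-3 + B))))) = B*(B + (1/(B*(-3 + B)))*(1 - B*(-3 + B)*(9 + 2*B*(-3 + B)))/6) = B*(B + (1 - B*(-3 + B)*(9 + 2*B*(-3 + B)))/(6*B*(-3 + B))))
X(-6)*K(44) + f(289) = ((1 - 45*(-6)² - 2*(-6)⁴ + 18*(-6)³ + 27*(-6))/(6*(-3 - 6)))*44 + 289 = ((⅙)*(1 - 45*36 - 2*1296 + 18*(-216) - 162)/(-9))*44 + 289 = ((⅙)*(-⅑)*(1 - 1620 - 2592 - 3888 - 162))*44 + 289 = ((⅙)*(-⅑)*(-8261))*44 + 289 = (8261/54)*44 + 289 = 181742/27 + 289 = 189545/27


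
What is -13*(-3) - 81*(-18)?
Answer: 1497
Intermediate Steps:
-13*(-3) - 81*(-18) = 39 + 1458 = 1497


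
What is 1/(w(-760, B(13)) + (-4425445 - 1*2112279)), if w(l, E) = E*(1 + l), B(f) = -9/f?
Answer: -13/84983581 ≈ -1.5297e-7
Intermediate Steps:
1/(w(-760, B(13)) + (-4425445 - 1*2112279)) = 1/((-9/13)*(1 - 760) + (-4425445 - 1*2112279)) = 1/(-9*1/13*(-759) + (-4425445 - 2112279)) = 1/(-9/13*(-759) - 6537724) = 1/(6831/13 - 6537724) = 1/(-84983581/13) = -13/84983581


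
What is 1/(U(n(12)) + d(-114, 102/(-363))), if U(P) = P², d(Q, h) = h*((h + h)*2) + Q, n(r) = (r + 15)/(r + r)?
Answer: -937024/105338879 ≈ -0.0088953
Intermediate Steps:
n(r) = (15 + r)/(2*r) (n(r) = (15 + r)/((2*r)) = (15 + r)*(1/(2*r)) = (15 + r)/(2*r))
d(Q, h) = Q + 4*h² (d(Q, h) = h*((2*h)*2) + Q = h*(4*h) + Q = 4*h² + Q = Q + 4*h²)
1/(U(n(12)) + d(-114, 102/(-363))) = 1/(((½)*(15 + 12)/12)² + (-114 + 4*(102/(-363))²)) = 1/(((½)*(1/12)*27)² + (-114 + 4*(102*(-1/363))²)) = 1/((9/8)² + (-114 + 4*(-34/121)²)) = 1/(81/64 + (-114 + 4*(1156/14641))) = 1/(81/64 + (-114 + 4624/14641)) = 1/(81/64 - 1664450/14641) = 1/(-105338879/937024) = -937024/105338879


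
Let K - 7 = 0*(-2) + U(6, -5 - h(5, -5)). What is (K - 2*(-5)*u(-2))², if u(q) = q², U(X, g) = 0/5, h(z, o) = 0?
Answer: 2209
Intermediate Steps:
U(X, g) = 0 (U(X, g) = 0*(⅕) = 0)
K = 7 (K = 7 + (0*(-2) + 0) = 7 + (0 + 0) = 7 + 0 = 7)
(K - 2*(-5)*u(-2))² = (7 - 2*(-5)*(-2)²)² = (7 - (-10)*4)² = (7 - 1*(-40))² = (7 + 40)² = 47² = 2209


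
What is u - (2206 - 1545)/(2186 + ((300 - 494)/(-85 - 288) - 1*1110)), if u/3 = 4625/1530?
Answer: 86569486/10239321 ≈ 8.4546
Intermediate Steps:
u = 925/102 (u = 3*(4625/1530) = 3*(4625*(1/1530)) = 3*(925/306) = 925/102 ≈ 9.0686)
u - (2206 - 1545)/(2186 + ((300 - 494)/(-85 - 288) - 1*1110)) = 925/102 - (2206 - 1545)/(2186 + ((300 - 494)/(-85 - 288) - 1*1110)) = 925/102 - 661/(2186 + (-194/(-373) - 1110)) = 925/102 - 661/(2186 + (-194*(-1/373) - 1110)) = 925/102 - 661/(2186 + (194/373 - 1110)) = 925/102 - 661/(2186 - 413836/373) = 925/102 - 661/401542/373 = 925/102 - 661*373/401542 = 925/102 - 1*246553/401542 = 925/102 - 246553/401542 = 86569486/10239321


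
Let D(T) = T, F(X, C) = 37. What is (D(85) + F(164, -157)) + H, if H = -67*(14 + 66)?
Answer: -5238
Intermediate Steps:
H = -5360 (H = -67*80 = -5360)
(D(85) + F(164, -157)) + H = (85 + 37) - 5360 = 122 - 5360 = -5238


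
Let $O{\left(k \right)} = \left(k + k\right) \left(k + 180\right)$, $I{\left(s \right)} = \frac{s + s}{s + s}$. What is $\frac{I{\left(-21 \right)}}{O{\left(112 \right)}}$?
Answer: $\frac{1}{65408} \approx 1.5289 \cdot 10^{-5}$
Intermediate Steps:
$I{\left(s \right)} = 1$ ($I{\left(s \right)} = \frac{2 s}{2 s} = 2 s \frac{1}{2 s} = 1$)
$O{\left(k \right)} = 2 k \left(180 + k\right)$
$\frac{I{\left(-21 \right)}}{O{\left(112 \right)}} = 1 \frac{1}{2 \cdot 112 \left(180 + 112\right)} = 1 \frac{1}{2 \cdot 112 \cdot 292} = 1 \cdot \frac{1}{65408} = \frac{1}{65408}$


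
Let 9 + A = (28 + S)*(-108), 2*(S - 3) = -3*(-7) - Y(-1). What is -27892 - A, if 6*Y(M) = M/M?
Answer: -23410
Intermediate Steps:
Y(M) = ⅙ (Y(M) = (M/M)/6 = (⅙)*1 = ⅙)
S = 161/12 (S = 3 + (-3*(-7) - 1*⅙)/2 = 3 + (21 - ⅙)/2 = 3 + (½)*(125/6) = 3 + 125/12 = 161/12 ≈ 13.417)
A = -4482 (A = -9 + (28 + 161/12)*(-108) = -9 + (497/12)*(-108) = -9 - 4473 = -4482)
-27892 - A = -27892 - 1*(-4482) = -27892 + 4482 = -23410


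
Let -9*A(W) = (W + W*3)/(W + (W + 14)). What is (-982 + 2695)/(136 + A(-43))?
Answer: 277506/21989 ≈ 12.620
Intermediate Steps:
A(W) = -4*W/(9*(14 + 2*W)) (A(W) = -(W + W*3)/(9*(W + (W + 14))) = -(W + 3*W)/(9*(W + (14 + W))) = -4*W/(9*(14 + 2*W)))
(-982 + 2695)/(136 + A(-43)) = (-982 + 2695)/(136 - 2*(-43)/(63 + 9*(-43))) = 1713/(136 - 2*(-43)/(63 - 387)) = 1713/(136 - 2*(-43)/(-324)) = 1713/(136 - 2*(-43)*(-1/324)) = 1713/(136 - 43/162) = 1713/(21989/162) = 1713*(162/21989) = 277506/21989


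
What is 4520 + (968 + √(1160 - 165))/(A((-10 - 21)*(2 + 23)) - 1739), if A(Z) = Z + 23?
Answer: 11258352/2491 - √995/2491 ≈ 4519.6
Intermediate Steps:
A(Z) = 23 + Z
4520 + (968 + √(1160 - 165))/(A((-10 - 21)*(2 + 23)) - 1739) = 4520 + (968 + √(1160 - 165))/((23 + (-10 - 21)*(2 + 23)) - 1739) = 4520 + (968 + √995)/((23 - 31*25) - 1739) = 4520 + (968 + √995)/((23 - 775) - 1739) = 4520 + (968 + √995)/(-752 - 1739) = 4520 + (968 + √995)/(-2491) = 4520 + (968 + √995)*(-1/2491) = 4520 + (-968/2491 - √995/2491) = 11258352/2491 - √995/2491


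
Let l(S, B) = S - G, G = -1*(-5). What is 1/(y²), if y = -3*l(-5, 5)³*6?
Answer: 1/324000000 ≈ 3.0864e-9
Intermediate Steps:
G = 5
l(S, B) = -5 + S (l(S, B) = S - 1*5 = S - 5 = -5 + S)
y = 18000 (y = -3*(-5 - 5)³*6 = -3*(-10)³*6 = -3*(-1000)*6 = 3000*6 = 18000)
1/(y²) = 1/(18000²) = 1/324000000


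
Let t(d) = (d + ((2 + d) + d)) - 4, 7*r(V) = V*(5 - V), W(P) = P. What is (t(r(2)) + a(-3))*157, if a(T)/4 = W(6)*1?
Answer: 27004/7 ≈ 3857.7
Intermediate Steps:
r(V) = V*(5 - V)/7 (r(V) = (V*(5 - V))/7 = V*(5 - V)/7)
t(d) = -2 + 3*d (t(d) = (d + (2 + 2*d)) - 4 = (2 + 3*d) - 4 = -2 + 3*d)
a(T) = 24 (a(T) = 4*(6*1) = 4*6 = 24)
(t(r(2)) + a(-3))*157 = ((-2 + 3*((⅐)*2*(5 - 1*2))) + 24)*157 = ((-2 + 3*((⅐)*2*(5 - 2))) + 24)*157 = ((-2 + 3*((⅐)*2*3)) + 24)*157 = ((-2 + 3*(6/7)) + 24)*157 = ((-2 + 18/7) + 24)*157 = (4/7 + 24)*157 = (172/7)*157 = 27004/7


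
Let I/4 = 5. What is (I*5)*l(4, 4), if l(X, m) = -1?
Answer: -100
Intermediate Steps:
I = 20 (I = 4*5 = 20)
(I*5)*l(4, 4) = (20*5)*(-1) = 100*(-1) = -100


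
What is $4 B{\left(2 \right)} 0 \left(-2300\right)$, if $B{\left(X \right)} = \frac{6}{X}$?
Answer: $0$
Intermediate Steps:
$4 B{\left(2 \right)} 0 \left(-2300\right) = 4 \cdot \frac{6}{2} \cdot 0 \left(-2300\right) = 4 \cdot 6 \cdot \frac{1}{2} \cdot 0 \left(-2300\right) = 4 \cdot 3 \cdot 0 \left(-2300\right) = 12 \cdot 0 \left(-2300\right) = 0 \left(-2300\right) = 0$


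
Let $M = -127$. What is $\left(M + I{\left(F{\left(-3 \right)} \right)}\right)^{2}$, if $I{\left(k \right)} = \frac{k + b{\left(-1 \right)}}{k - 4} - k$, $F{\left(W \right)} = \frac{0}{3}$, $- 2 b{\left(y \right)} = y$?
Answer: $\frac{1034289}{64} \approx 16161.0$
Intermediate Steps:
$b{\left(y \right)} = - \frac{y}{2}$
$F{\left(W \right)} = 0$ ($F{\left(W \right)} = 0 \cdot \frac{1}{3} = 0$)
$I{\left(k \right)} = - k + \frac{\frac{1}{2} + k}{-4 + k}$ ($I{\left(k \right)} = \frac{k - - \frac{1}{2}}{k - 4} - k = \frac{k + \frac{1}{2}}{-4 + k} - k = \frac{\frac{1}{2} + k}{-4 + k} - k = - k + \frac{\frac{1}{2} + k}{-4 + k}$)
$\left(M + I{\left(F{\left(-3 \right)} \right)}\right)^{2} = \left(-127 + \frac{\frac{1}{2} - 0^{2} + 5 \cdot 0}{-4 + 0}\right)^{2} = \left(-127 + \frac{\frac{1}{2} - 0 + 0}{-4}\right)^{2} = \left(-127 - \frac{\frac{1}{2} + 0 + 0}{4}\right)^{2} = \left(-127 - \frac{1}{8}\right)^{2} = \left(- \frac{1017}{8}\right)^{2} = \frac{1034289}{64}$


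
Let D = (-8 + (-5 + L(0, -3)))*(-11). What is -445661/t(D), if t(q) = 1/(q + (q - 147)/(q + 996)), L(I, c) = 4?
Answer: -16096829659/365 ≈ -4.4101e+7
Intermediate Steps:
D = 99 (D = (-8 + (-5 + 4))*(-11) = (-8 - 1)*(-11) = -9*(-11) = 99)
t(q) = 1/(q + (-147 + q)/(996 + q))
-445661/t(D) = -445661*(-147 + 99² + 997*99)/(996 + 99) = -445661/(1095/(-147 + 9801 + 98703)) = -445661/(1095/108357) = -445661/((1/108357)*1095) = -445661/365/36119 = -445661*36119/365 = -16096829659/365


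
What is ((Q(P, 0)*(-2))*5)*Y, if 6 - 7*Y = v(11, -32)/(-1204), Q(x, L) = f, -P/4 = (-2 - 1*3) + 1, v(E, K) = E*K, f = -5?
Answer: 85900/2107 ≈ 40.769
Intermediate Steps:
P = 16 (P = -4*((-2 - 1*3) + 1) = -4*((-2 - 3) + 1) = -4*(-5 + 1) = -4*(-4) = 16)
Q(x, L) = -5
Y = 1718/2107 (Y = 6/7 - 11*(-32)/(7*(-1204)) = 6/7 - (-352)*(-1)/(7*1204) = 6/7 - ⅐*88/301 = 6/7 - 88/2107 = 1718/2107 ≈ 0.81538)
((Q(P, 0)*(-2))*5)*Y = (-5*(-2)*5)*(1718/2107) = (10*5)*(1718/2107) = 50*(1718/2107) = 85900/2107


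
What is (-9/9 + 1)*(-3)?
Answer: 0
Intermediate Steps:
(-9/9 + 1)*(-3) = (-9*⅑ + 1)*(-3) = (-1 + 1)*(-3) = 0*(-3) = 0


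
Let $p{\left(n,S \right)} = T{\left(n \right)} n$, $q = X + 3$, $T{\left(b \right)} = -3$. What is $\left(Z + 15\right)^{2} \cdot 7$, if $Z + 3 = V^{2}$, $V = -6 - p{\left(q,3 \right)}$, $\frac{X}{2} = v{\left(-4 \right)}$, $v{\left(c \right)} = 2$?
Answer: $393183$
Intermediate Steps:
$X = 4$ ($X = 2 \cdot 2 = 4$)
$q = 7$ ($q = 4 + 3 = 7$)
$p{\left(n,S \right)} = - 3 n$
$V = 15$ ($V = -6 - \left(-3\right) 7 = -6 - -21 = -6 + 21 = 15$)
$Z = 222$ ($Z = -3 + 15^{2} = -3 + 225 = 222$)
$\left(Z + 15\right)^{2} \cdot 7 = \left(222 + 15\right)^{2} \cdot 7 = 237^{2} \cdot 7 = 56169 \cdot 7 = 393183$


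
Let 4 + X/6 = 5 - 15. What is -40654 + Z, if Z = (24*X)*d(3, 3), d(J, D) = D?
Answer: -46702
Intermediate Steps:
X = -84 (X = -24 + 6*(5 - 15) = -24 + 6*(-10) = -24 - 60 = -84)
Z = -6048 (Z = (24*(-84))*3 = -2016*3 = -6048)
-40654 + Z = -40654 - 6048 = -46702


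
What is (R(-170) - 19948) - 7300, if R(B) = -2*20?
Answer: -27288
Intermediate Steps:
R(B) = -40
(R(-170) - 19948) - 7300 = (-40 - 19948) - 7300 = -19988 - 7300 = -27288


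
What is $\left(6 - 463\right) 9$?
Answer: $-4113$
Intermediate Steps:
$\left(6 - 463\right) 9 = \left(-457\right) 9 = -4113$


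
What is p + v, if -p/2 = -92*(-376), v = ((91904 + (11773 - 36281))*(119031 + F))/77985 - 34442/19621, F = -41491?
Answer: -665408119154/306028737 ≈ -2174.3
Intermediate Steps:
v = 20506884021454/306028737 (v = ((91904 + (11773 - 36281))*(119031 - 41491))/77985 - 34442/19621 = ((91904 - 24508)*77540)*(1/77985) - 34442*1/19621 = (67396*77540)*(1/77985) - 34442/19621 = 5225885840*(1/77985) - 34442/19621 = 1045177168/15597 - 34442/19621 = 20506884021454/306028737 ≈ 67010.)
p = -69184 (p = -(-184)*(-376) = -2*34592 = -69184)
p + v = -69184 + 20506884021454/306028737 = -665408119154/306028737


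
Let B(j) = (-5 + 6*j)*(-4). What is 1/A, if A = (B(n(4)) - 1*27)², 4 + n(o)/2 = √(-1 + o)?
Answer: (-185 + 48*√3)⁻² ≈ 9.6378e-5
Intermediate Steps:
n(o) = -8 + 2*√(-1 + o)
B(j) = 20 - 24*j
A = (185 - 48*√3)² (A = ((20 - 24*(-8 + 2*√(-1 + 4))) - 1*27)² = ((20 - 24*(-8 + 2*√3)) - 27)² = ((20 + (192 - 48*√3)) - 27)² = ((212 - 48*√3) - 27)² = (185 - 48*√3)² ≈ 10376.)
1/A = 1/(41137 - 17760*√3)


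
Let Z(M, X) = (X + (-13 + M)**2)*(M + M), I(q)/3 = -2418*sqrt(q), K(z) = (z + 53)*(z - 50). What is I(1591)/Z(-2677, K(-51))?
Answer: 1209*sqrt(1591)/6456832982 ≈ 7.4686e-6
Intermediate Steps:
K(z) = (-50 + z)*(53 + z) (K(z) = (53 + z)*(-50 + z) = (-50 + z)*(53 + z))
I(q) = -7254*sqrt(q) (I(q) = 3*(-2418*sqrt(q)) = -7254*sqrt(q))
Z(M, X) = 2*M*(X + (-13 + M)**2) (Z(M, X) = (X + (-13 + M)**2)*(2*M) = 2*M*(X + (-13 + M)**2))
I(1591)/Z(-2677, K(-51)) = (-7254*sqrt(1591))/((2*(-2677)*((-2650 + (-51)**2 + 3*(-51)) + (-13 - 2677)**2))) = (-7254*sqrt(1591))/((2*(-2677)*((-2650 + 2601 - 153) + (-2690)**2))) = (-7254*sqrt(1591))/((2*(-2677)*(-202 + 7236100))) = (-7254*sqrt(1591))/((2*(-2677)*7235898)) = -7254*sqrt(1591)/(-38740997892) = -7254*sqrt(1591)*(-1/38740997892) = 1209*sqrt(1591)/6456832982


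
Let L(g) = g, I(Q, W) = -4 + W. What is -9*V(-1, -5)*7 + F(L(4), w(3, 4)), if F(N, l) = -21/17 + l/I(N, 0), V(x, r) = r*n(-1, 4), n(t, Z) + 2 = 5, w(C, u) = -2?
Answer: 32105/34 ≈ 944.26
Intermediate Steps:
n(t, Z) = 3 (n(t, Z) = -2 + 5 = 3)
V(x, r) = 3*r (V(x, r) = r*3 = 3*r)
F(N, l) = -21/17 - l/4 (F(N, l) = -21/17 + l/(-4 + 0) = -21*1/17 + l/(-4) = -21/17 + l*(-¼) = -21/17 - l/4)
-9*V(-1, -5)*7 + F(L(4), w(3, 4)) = -27*(-5)*7 + (-21/17 - ¼*(-2)) = -9*(-15)*7 + (-21/17 + ½) = 135*7 - 25/34 = 945 - 25/34 = 32105/34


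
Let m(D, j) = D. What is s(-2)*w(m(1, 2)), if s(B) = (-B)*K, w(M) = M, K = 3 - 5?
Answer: -4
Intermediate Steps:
K = -2
s(B) = 2*B (s(B) = -B*(-2) = 2*B)
s(-2)*w(m(1, 2)) = (2*(-2))*1 = -4*1 = -4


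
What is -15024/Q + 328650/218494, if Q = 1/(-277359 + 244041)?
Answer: 54685730751429/109247 ≈ 5.0057e+8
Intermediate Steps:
Q = -1/33318 (Q = 1/(-33318) = -1/33318 ≈ -3.0014e-5)
-15024/Q + 328650/218494 = -15024/(-1/33318) + 328650/218494 = -15024*(-33318) + 328650*(1/218494) = 500569632 + 164325/109247 = 54685730751429/109247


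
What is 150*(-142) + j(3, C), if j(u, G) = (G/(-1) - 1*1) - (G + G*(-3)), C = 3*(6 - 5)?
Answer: -21298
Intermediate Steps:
C = 3 (C = 3*1 = 3)
j(u, G) = -1 + G (j(u, G) = (G*(-1) - 1) - (G - 3*G) = (-G - 1) - (-2)*G = (-1 - G) + 2*G = -1 + G)
150*(-142) + j(3, C) = 150*(-142) + (-1 + 3) = -21300 + 2 = -21298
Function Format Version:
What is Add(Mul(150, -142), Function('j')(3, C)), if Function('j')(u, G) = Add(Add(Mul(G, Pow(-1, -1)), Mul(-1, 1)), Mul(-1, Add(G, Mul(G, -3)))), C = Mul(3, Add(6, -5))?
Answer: -21298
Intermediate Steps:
C = 3 (C = Mul(3, 1) = 3)
Function('j')(u, G) = Add(-1, G) (Function('j')(u, G) = Add(Add(Mul(G, -1), -1), Mul(-1, Add(G, Mul(-3, G)))) = Add(Add(Mul(-1, G), -1), Mul(-1, Mul(-2, G))) = Add(Add(-1, Mul(-1, G)), Mul(2, G)) = Add(-1, G))
Add(Mul(150, -142), Function('j')(3, C)) = Add(Mul(150, -142), Add(-1, 3)) = Add(-21300, 2) = -21298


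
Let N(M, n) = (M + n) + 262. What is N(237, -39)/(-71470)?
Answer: -46/7147 ≈ -0.0064363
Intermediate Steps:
N(M, n) = 262 + M + n
N(237, -39)/(-71470) = (262 + 237 - 39)/(-71470) = 460*(-1/71470) = -46/7147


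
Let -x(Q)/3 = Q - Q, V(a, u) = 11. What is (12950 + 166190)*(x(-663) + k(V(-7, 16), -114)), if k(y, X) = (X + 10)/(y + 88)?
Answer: -18630560/99 ≈ -1.8819e+5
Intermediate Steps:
x(Q) = 0 (x(Q) = -3*(Q - Q) = -3*0 = 0)
k(y, X) = (10 + X)/(88 + y)
(12950 + 166190)*(x(-663) + k(V(-7, 16), -114)) = (12950 + 166190)*(0 + (10 - 114)/(88 + 11)) = 179140*(0 - 104/99) = 179140*(-104/99) = -18630560/99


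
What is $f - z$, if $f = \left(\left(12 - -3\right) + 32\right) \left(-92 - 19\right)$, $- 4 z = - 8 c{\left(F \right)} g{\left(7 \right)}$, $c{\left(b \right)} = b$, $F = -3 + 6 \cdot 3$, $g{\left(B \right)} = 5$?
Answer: $-5367$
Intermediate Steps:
$F = 15$ ($F = -3 + 18 = 15$)
$z = 150$ ($z = - \frac{\left(-8\right) 15 \cdot 5}{4} = - \frac{\left(-120\right) 5}{4} = \left(- \frac{1}{4}\right) \left(-600\right) = 150$)
$f = -5217$ ($f = \left(\left(12 + 3\right) + 32\right) \left(-111\right) = \left(15 + 32\right) \left(-111\right) = 47 \left(-111\right) = -5217$)
$f - z = -5217 - 150 = -5367$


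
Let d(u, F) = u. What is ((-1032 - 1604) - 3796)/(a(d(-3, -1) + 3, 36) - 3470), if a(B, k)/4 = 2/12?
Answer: 2412/1301 ≈ 1.8540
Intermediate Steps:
a(B, k) = ⅔ (a(B, k) = 4*(2/12) = 4*(2*(1/12)) = 4*(⅙) = ⅔)
((-1032 - 1604) - 3796)/(a(d(-3, -1) + 3, 36) - 3470) = ((-1032 - 1604) - 3796)/(⅔ - 3470) = (-2636 - 3796)/(-10408/3) = -6432*(-3/10408) = 2412/1301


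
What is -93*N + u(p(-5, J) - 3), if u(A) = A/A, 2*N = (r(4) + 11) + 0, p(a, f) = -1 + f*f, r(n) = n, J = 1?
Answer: -1393/2 ≈ -696.50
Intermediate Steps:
p(a, f) = -1 + f**2
N = 15/2 (N = ((4 + 11) + 0)/2 = (15 + 0)/2 = (1/2)*15 = 15/2 ≈ 7.5000)
u(A) = 1
-93*N + u(p(-5, J) - 3) = -93*15/2 + 1 = -1395/2 + 1 = -1393/2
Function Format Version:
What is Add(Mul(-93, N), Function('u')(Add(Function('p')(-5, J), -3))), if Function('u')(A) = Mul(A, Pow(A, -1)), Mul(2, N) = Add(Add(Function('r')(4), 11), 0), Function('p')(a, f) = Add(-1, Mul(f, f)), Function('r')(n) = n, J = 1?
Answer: Rational(-1393, 2) ≈ -696.50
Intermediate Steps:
Function('p')(a, f) = Add(-1, Pow(f, 2))
N = Rational(15, 2) (N = Mul(Rational(1, 2), Add(Add(4, 11), 0)) = Mul(Rational(1, 2), Add(15, 0)) = Mul(Rational(1, 2), 15) = Rational(15, 2) ≈ 7.5000)
Function('u')(A) = 1
Add(Mul(-93, N), Function('u')(Add(Function('p')(-5, J), -3))) = Add(Mul(-93, Rational(15, 2)), 1) = Add(Rational(-1395, 2), 1) = Rational(-1393, 2)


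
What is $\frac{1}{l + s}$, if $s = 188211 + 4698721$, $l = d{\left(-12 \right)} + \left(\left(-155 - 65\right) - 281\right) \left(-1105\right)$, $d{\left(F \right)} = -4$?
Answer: $\frac{1}{5440533} \approx 1.8381 \cdot 10^{-7}$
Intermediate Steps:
$l = 553601$ ($l = -4 + \left(\left(-155 - 65\right) - 281\right) \left(-1105\right) = -4 + \left(-220 - 281\right) \left(-1105\right) = -4 - -553605 = -4 + 553605 = 553601$)
$s = 4886932$
$\frac{1}{l + s} = \frac{1}{553601 + 4886932} = \frac{1}{5440533}$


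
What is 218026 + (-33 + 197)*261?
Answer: 260830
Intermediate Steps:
218026 + (-33 + 197)*261 = 218026 + 164*261 = 218026 + 42804 = 260830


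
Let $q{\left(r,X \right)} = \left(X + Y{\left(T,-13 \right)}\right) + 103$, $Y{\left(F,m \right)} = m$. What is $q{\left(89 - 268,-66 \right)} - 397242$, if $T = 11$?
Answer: $-397218$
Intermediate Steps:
$q{\left(r,X \right)} = 90 + X$ ($q{\left(r,X \right)} = \left(X - 13\right) + 103 = \left(-13 + X\right) + 103 = 90 + X$)
$q{\left(89 - 268,-66 \right)} - 397242 = \left(90 - 66\right) - 397242 = 24 - 397242 = -397218$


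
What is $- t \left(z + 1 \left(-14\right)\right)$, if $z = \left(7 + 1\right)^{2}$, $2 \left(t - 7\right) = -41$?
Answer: $675$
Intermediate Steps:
$t = - \frac{27}{2}$ ($t = 7 + \frac{1}{2} \left(-41\right) = 7 - \frac{41}{2} = - \frac{27}{2} \approx -13.5$)
$z = 64$ ($z = 8^{2} = 64$)
$- t \left(z + 1 \left(-14\right)\right) = - \frac{\left(-27\right) \left(64 + 1 \left(-14\right)\right)}{2} = - \frac{\left(-27\right) \left(64 - 14\right)}{2} = - \frac{\left(-27\right) 50}{2} = \left(-1\right) \left(-675\right) = 675$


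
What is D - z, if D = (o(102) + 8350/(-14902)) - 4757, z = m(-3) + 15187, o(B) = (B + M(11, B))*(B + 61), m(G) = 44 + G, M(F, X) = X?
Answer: 98848242/7451 ≈ 13266.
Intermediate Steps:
o(B) = 2*B*(61 + B) (o(B) = (B + B)*(B + 61) = (2*B)*(61 + B) = 2*B*(61 + B))
z = 15228 (z = (44 - 3) + 15187 = 41 + 15187 = 15228)
D = 212312070/7451 (D = (2*102*(61 + 102) + 8350/(-14902)) - 4757 = (2*102*163 + 8350*(-1/14902)) - 4757 = (33252 - 4175/7451) - 4757 = 247756477/7451 - 4757 = 212312070/7451 ≈ 28494.)
D - z = 212312070/7451 - 1*15228 = 212312070/7451 - 15228 = 98848242/7451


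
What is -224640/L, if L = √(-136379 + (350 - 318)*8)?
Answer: 17280*I*√136123/10471 ≈ 608.87*I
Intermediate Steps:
L = I*√136123 (L = √(-136379 + 32*8) = √(-136379 + 256) = √(-136123) = I*√136123 ≈ 368.95*I)
-224640/L = -224640*(-I*√136123/136123) = -(-17280)*I*√136123/10471 = 17280*I*√136123/10471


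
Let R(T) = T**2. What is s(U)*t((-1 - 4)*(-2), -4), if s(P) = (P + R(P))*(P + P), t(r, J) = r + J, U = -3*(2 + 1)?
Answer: -7776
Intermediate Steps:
U = -9 (U = -3*3 = -9)
t(r, J) = J + r
s(P) = 2*P*(P + P**2) (s(P) = (P + P**2)*(P + P) = (P + P**2)*(2*P) = 2*P*(P + P**2))
s(U)*t((-1 - 4)*(-2), -4) = (2*(-9)**2*(1 - 9))*(-4 + (-1 - 4)*(-2)) = (2*81*(-8))*(-4 - 5*(-2)) = -1296*(-4 + 10) = -1296*6 = -7776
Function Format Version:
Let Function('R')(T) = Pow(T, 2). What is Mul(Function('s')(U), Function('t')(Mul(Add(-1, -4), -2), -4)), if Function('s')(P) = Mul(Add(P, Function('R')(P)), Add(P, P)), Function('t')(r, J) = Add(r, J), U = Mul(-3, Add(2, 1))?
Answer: -7776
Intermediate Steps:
U = -9 (U = Mul(-3, 3) = -9)
Function('t')(r, J) = Add(J, r)
Function('s')(P) = Mul(2, P, Add(P, Pow(P, 2))) (Function('s')(P) = Mul(Add(P, Pow(P, 2)), Add(P, P)) = Mul(Add(P, Pow(P, 2)), Mul(2, P)) = Mul(2, P, Add(P, Pow(P, 2))))
Mul(Function('s')(U), Function('t')(Mul(Add(-1, -4), -2), -4)) = Mul(Mul(2, Pow(-9, 2), Add(1, -9)), Add(-4, Mul(Add(-1, -4), -2))) = Mul(Mul(2, 81, -8), Add(-4, Mul(-5, -2))) = Mul(-1296, Add(-4, 10)) = Mul(-1296, 6) = -7776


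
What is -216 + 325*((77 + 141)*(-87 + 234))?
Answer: 10414734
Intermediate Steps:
-216 + 325*((77 + 141)*(-87 + 234)) = -216 + 325*(218*147) = -216 + 325*32046 = -216 + 10414950 = 10414734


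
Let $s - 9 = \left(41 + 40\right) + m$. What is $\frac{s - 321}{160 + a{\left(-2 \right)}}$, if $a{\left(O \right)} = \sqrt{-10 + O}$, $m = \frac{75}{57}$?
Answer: $- \frac{174560}{121657} + \frac{2182 i \sqrt{3}}{121657} \approx -1.4349 + 0.031065 i$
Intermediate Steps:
$m = \frac{25}{19}$ ($m = 75 \cdot \frac{1}{57} = \frac{25}{19} \approx 1.3158$)
$s = \frac{1735}{19}$ ($s = 9 + \left(\left(41 + 40\right) + \frac{25}{19}\right) = 9 + \left(81 + \frac{25}{19}\right) = 9 + \frac{1564}{19} = \frac{1735}{19} \approx 91.316$)
$\frac{s - 321}{160 + a{\left(-2 \right)}} = \frac{\frac{1735}{19} - 321}{160 + \sqrt{-10 - 2}} = - \frac{4364}{19 \left(160 + \sqrt{-12}\right)} = - \frac{4364}{19 \left(160 + 2 i \sqrt{3}\right)}$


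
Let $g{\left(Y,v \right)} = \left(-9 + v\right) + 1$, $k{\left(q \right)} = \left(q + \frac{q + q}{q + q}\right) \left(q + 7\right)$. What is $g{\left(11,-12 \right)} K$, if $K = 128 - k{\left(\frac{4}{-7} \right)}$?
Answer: $- \frac{122740}{49} \approx -2504.9$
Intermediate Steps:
$k{\left(q \right)} = \left(1 + q\right) \left(7 + q\right)$ ($k{\left(q \right)} = \left(q + \frac{2 q}{2 q}\right) \left(7 + q\right) = \left(q + 2 q \frac{1}{2 q}\right) \left(7 + q\right) = \left(q + 1\right) \left(7 + q\right) = \left(1 + q\right) \left(7 + q\right)$)
$g{\left(Y,v \right)} = -8 + v$
$K = \frac{6137}{49}$ ($K = 128 - \left(7 + \left(\frac{4}{-7}\right)^{2} + 8 \frac{4}{-7}\right) = 128 - \left(7 + \left(4 \left(- \frac{1}{7}\right)\right)^{2} + 8 \cdot 4 \left(- \frac{1}{7}\right)\right) = 128 - \left(7 + \left(- \frac{4}{7}\right)^{2} + 8 \left(- \frac{4}{7}\right)\right) = 128 - \left(7 + \frac{16}{49} - \frac{32}{7}\right) = 128 - \frac{135}{49} = \frac{6137}{49} \approx 125.24$)
$g{\left(11,-12 \right)} K = \left(-8 - 12\right) \frac{6137}{49} = \left(-20\right) \frac{6137}{49} = - \frac{122740}{49}$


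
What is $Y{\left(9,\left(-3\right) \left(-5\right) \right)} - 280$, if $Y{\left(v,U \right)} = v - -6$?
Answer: $-265$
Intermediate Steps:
$Y{\left(v,U \right)} = 6 + v$ ($Y{\left(v,U \right)} = v + 6 = 6 + v$)
$Y{\left(9,\left(-3\right) \left(-5\right) \right)} - 280 = \left(6 + 9\right) - 280 = 15 - 280 = -265$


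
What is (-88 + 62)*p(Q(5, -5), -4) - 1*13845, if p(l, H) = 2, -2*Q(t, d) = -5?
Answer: -13897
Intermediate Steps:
Q(t, d) = 5/2 (Q(t, d) = -½*(-5) = 5/2)
(-88 + 62)*p(Q(5, -5), -4) - 1*13845 = (-88 + 62)*2 - 1*13845 = -26*2 - 13845 = -52 - 13845 = -13897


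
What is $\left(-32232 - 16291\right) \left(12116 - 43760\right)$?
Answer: $1535461812$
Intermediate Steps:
$\left(-32232 - 16291\right) \left(12116 - 43760\right) = \left(-48523\right) \left(-31644\right) = 1535461812$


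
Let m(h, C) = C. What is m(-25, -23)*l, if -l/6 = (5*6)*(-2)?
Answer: -8280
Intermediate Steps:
l = 360 (l = -6*5*6*(-2) = -180*(-2) = -6*(-60) = 360)
m(-25, -23)*l = -23*360 = -8280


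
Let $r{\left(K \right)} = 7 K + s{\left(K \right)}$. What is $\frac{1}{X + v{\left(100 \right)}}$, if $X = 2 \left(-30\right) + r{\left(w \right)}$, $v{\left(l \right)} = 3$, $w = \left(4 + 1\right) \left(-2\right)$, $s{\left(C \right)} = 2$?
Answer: $- \frac{1}{125} \approx -0.008$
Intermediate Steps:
$w = -10$ ($w = 5 \left(-2\right) = -10$)
$r{\left(K \right)} = 2 + 7 K$ ($r{\left(K \right)} = 7 K + 2 = 2 + 7 K$)
$X = -128$ ($X = 2 \left(-30\right) + \left(2 + 7 \left(-10\right)\right) = -60 + \left(2 - 70\right) = -60 - 68 = -128$)
$\frac{1}{X + v{\left(100 \right)}} = \frac{1}{-128 + 3} = \frac{1}{-125} = - \frac{1}{125}$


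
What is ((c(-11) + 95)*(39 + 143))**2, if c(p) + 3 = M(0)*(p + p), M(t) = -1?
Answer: 430479504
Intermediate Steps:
c(p) = -3 - 2*p (c(p) = -3 - (p + p) = -3 - 2*p)
((c(-11) + 95)*(39 + 143))**2 = (((-3 - 2*(-11)) + 95)*(39 + 143))**2 = (((-3 + 22) + 95)*182)**2 = ((19 + 95)*182)**2 = (114*182)**2 = 20748**2 = 430479504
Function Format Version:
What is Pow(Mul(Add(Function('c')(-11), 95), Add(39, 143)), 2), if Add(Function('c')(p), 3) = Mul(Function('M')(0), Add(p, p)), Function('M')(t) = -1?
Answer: 430479504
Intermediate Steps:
Function('c')(p) = Add(-3, Mul(-2, p)) (Function('c')(p) = Add(-3, Mul(-1, Add(p, p))) = Add(-3, Mul(-1, Mul(2, p))) = Add(-3, Mul(-2, p)))
Pow(Mul(Add(Function('c')(-11), 95), Add(39, 143)), 2) = Pow(Mul(Add(Add(-3, Mul(-2, -11)), 95), Add(39, 143)), 2) = Pow(Mul(Add(Add(-3, 22), 95), 182), 2) = Pow(Mul(Add(19, 95), 182), 2) = Pow(Mul(114, 182), 2) = Pow(20748, 2) = 430479504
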